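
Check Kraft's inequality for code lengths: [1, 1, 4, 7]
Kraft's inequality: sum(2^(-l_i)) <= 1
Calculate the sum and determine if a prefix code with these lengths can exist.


Sum = 2^(-1) + 2^(-1) + 2^(-4) + 2^(-7)
    = 0.5 + 0.5 + 0.0625 + 0.0078125
    = 137/128 = 1.0703125
Since 1.0703125 > 1, Kraft's inequality is NOT satisfied.
A prefix code with these lengths CANNOT exist.

Kraft sum = 1.0703125. Not satisfied.


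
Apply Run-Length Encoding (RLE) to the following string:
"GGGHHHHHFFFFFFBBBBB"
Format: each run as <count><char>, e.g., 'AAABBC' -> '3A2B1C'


Scanning runs left to right:
  i=0: run of 'G' x 3 -> '3G'
  i=3: run of 'H' x 5 -> '5H'
  i=8: run of 'F' x 6 -> '6F'
  i=14: run of 'B' x 5 -> '5B'

RLE = 3G5H6F5B


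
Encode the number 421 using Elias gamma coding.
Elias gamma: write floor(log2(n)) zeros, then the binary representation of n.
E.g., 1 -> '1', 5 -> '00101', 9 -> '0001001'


num_bits = floor(log2(421)) + 1 = 9
leading_zeros = num_bits - 1 = 8
binary(421) = 110100101

Elias gamma(421) = '00000000' + '110100101' = 00000000110100101 (17 bits)


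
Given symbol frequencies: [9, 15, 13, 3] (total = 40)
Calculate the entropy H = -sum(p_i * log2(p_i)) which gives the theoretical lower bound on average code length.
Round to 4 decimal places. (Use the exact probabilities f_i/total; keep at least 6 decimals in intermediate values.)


Per-symbol terms -p_i * log2(p_i) with p_i = f_i/40:
  p = 9/40 = 0.225000: log2(p) = -2.152003, -p*log2(p) = 0.484201
  p = 15/40 = 0.375000: log2(p) = -1.415037, -p*log2(p) = 0.530639
  p = 13/40 = 0.325000: log2(p) = -1.621488, -p*log2(p) = 0.526984
  p = 3/40 = 0.075000: log2(p) = -3.736966, -p*log2(p) = 0.280272
H = 0.484201 + 0.530639 + 0.526984 + 0.280272 = 1.822096

H = 1.8221 bits/symbol


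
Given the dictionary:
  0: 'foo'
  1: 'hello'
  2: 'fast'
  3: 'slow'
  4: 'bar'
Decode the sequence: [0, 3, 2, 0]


Look up each index in the dictionary:
  0 -> 'foo'
  3 -> 'slow'
  2 -> 'fast'
  0 -> 'foo'

Decoded: "foo slow fast foo"


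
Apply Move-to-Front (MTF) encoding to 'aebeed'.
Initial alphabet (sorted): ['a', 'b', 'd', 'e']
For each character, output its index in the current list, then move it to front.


MTF encoding:
'a': index 0 in ['a', 'b', 'd', 'e'] -> ['a', 'b', 'd', 'e']
'e': index 3 in ['a', 'b', 'd', 'e'] -> ['e', 'a', 'b', 'd']
'b': index 2 in ['e', 'a', 'b', 'd'] -> ['b', 'e', 'a', 'd']
'e': index 1 in ['b', 'e', 'a', 'd'] -> ['e', 'b', 'a', 'd']
'e': index 0 in ['e', 'b', 'a', 'd'] -> ['e', 'b', 'a', 'd']
'd': index 3 in ['e', 'b', 'a', 'd'] -> ['d', 'e', 'b', 'a']


Output: [0, 3, 2, 1, 0, 3]


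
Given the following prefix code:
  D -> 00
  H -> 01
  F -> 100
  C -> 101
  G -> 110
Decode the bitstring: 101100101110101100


Decoding step by step:
Bits 101 -> C
Bits 100 -> F
Bits 101 -> C
Bits 110 -> G
Bits 101 -> C
Bits 100 -> F


Decoded message: CFCGCF


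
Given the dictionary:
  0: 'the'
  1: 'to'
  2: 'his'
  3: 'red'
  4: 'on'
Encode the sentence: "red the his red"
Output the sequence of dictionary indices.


Look up each word in the dictionary:
  'red' -> 3
  'the' -> 0
  'his' -> 2
  'red' -> 3

Encoded: [3, 0, 2, 3]


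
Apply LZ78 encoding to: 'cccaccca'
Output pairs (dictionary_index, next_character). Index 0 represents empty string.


LZ78 encoding steps:
Dictionary: {0: ''}
Step 1: w='' (idx 0), next='c' -> output (0, 'c'), add 'c' as idx 1
Step 2: w='c' (idx 1), next='c' -> output (1, 'c'), add 'cc' as idx 2
Step 3: w='' (idx 0), next='a' -> output (0, 'a'), add 'a' as idx 3
Step 4: w='cc' (idx 2), next='c' -> output (2, 'c'), add 'ccc' as idx 4
Step 5: w='a' (idx 3), end of input -> output (3, '')


Encoded: [(0, 'c'), (1, 'c'), (0, 'a'), (2, 'c'), (3, '')]


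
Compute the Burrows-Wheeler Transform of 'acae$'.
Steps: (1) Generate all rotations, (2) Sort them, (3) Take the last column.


Rotations (sorted):
  0: $acae -> last char: e
  1: acae$ -> last char: $
  2: ae$ac -> last char: c
  3: cae$a -> last char: a
  4: e$aca -> last char: a


BWT = e$caa


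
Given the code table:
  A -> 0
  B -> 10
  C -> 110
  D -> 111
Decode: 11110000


Decoding:
111 -> D
10 -> B
0 -> A
0 -> A
0 -> A


Result: DBAAA


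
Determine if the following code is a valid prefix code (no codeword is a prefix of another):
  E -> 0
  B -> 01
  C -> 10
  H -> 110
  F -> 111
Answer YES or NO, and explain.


Checking each pair (does one codeword prefix another?):
  E='0' vs B='01': prefix -- VIOLATION

NO -- this is NOT a valid prefix code. E (0) is a prefix of B (01).


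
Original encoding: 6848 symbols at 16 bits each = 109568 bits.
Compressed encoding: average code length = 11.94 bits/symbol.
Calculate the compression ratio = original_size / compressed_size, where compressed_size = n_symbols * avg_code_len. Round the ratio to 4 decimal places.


original_size = n_symbols * orig_bits = 6848 * 16 = 109568 bits
compressed_size = n_symbols * avg_code_len = 6848 * 11.94 = 81765.12 bits
ratio = original_size / compressed_size = 109568 / 81765.12 = 1.34

Compression ratio = 1.34


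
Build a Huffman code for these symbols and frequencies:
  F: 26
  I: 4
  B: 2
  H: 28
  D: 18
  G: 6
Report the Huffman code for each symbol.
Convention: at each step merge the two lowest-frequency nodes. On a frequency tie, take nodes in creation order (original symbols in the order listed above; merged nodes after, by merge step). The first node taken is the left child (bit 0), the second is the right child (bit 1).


Huffman tree construction:
Step 1: Merge B(2) + I(4) = 6
Step 2: Merge G(6) + (B+I)(6) = 12
Step 3: Merge (G+(B+I))(12) + D(18) = 30
Step 4: Merge F(26) + H(28) = 54
Step 5: Merge ((G+(B+I))+D)(30) + (F+H)(54) = 84
Read each symbol's code off the tree from the root (left child = 0, right child = 1).

Codes:
  F: 10 (length 2)
  I: 0011 (length 4)
  B: 0010 (length 4)
  H: 11 (length 2)
  D: 01 (length 2)
  G: 000 (length 3)
Average code length: 186/84 = 2.2143 bits/symbol


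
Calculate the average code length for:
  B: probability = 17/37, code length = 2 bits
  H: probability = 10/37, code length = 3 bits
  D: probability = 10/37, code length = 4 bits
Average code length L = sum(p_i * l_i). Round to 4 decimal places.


Weighted contributions p_i * l_i:
  B: (17/37) * 2 = 34/37
  H: (10/37) * 3 = 30/37
  D: (10/37) * 4 = 40/37
Sum = (34 + 30 + 40)/37 = 104/37

L = 104/37 = 2.8108 bits/symbol


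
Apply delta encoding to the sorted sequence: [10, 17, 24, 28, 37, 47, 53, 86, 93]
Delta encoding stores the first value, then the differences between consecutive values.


First value: 10
Deltas:
  17 - 10 = 7
  24 - 17 = 7
  28 - 24 = 4
  37 - 28 = 9
  47 - 37 = 10
  53 - 47 = 6
  86 - 53 = 33
  93 - 86 = 7


Delta encoded: [10, 7, 7, 4, 9, 10, 6, 33, 7]


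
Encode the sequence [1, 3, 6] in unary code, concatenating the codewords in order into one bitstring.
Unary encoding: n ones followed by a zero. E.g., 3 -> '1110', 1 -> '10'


Encode each number as n ones followed by a terminating 0:
  1 -> 10 (2 bits)
  3 -> 1110 (4 bits)
  6 -> 1111110 (7 bits)
Total length = 2 + 4 + 7 = 13 bits.

Unary([1, 3, 6]) = 1011101111110 (13 bits)


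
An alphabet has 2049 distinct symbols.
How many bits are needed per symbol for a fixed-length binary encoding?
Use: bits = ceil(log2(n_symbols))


log2(2049) = 11.0007
Bracket: 2^11 = 2048 < 2049 <= 2^12 = 4096
So ceil(log2(2049)) = 12

bits = ceil(log2(2049)) = ceil(11.0007) = 12 bits


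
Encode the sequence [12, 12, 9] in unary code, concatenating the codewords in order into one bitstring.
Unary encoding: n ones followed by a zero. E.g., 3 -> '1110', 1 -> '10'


Encode each number as n ones followed by a terminating 0:
  12 -> 1111111111110 (13 bits)
  12 -> 1111111111110 (13 bits)
  9 -> 1111111110 (10 bits)
Total length = 13 + 13 + 10 = 36 bits.

Unary([12, 12, 9]) = 111111111111011111111111101111111110 (36 bits)


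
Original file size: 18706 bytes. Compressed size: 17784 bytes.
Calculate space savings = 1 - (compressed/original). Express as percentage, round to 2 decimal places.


ratio = compressed/original = 17784/18706 = 0.950711
savings = 1 - ratio = 1 - 0.950711 = 0.049289
as a percentage: 0.049289 * 100 = 4.93%

Space savings = 1 - 17784/18706 = 4.93%


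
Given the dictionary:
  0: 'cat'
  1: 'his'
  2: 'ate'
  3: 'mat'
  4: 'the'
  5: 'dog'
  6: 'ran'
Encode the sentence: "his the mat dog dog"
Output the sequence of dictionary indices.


Look up each word in the dictionary:
  'his' -> 1
  'the' -> 4
  'mat' -> 3
  'dog' -> 5
  'dog' -> 5

Encoded: [1, 4, 3, 5, 5]


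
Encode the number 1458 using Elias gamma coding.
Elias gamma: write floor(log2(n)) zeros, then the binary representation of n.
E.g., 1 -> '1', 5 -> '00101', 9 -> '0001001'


num_bits = floor(log2(1458)) + 1 = 11
leading_zeros = num_bits - 1 = 10
binary(1458) = 10110110010

Elias gamma(1458) = '0000000000' + '10110110010' = 000000000010110110010 (21 bits)


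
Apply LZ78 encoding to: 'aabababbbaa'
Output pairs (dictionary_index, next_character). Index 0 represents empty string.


LZ78 encoding steps:
Dictionary: {0: ''}
Step 1: w='' (idx 0), next='a' -> output (0, 'a'), add 'a' as idx 1
Step 2: w='a' (idx 1), next='b' -> output (1, 'b'), add 'ab' as idx 2
Step 3: w='ab' (idx 2), next='a' -> output (2, 'a'), add 'aba' as idx 3
Step 4: w='' (idx 0), next='b' -> output (0, 'b'), add 'b' as idx 4
Step 5: w='b' (idx 4), next='b' -> output (4, 'b'), add 'bb' as idx 5
Step 6: w='a' (idx 1), next='a' -> output (1, 'a'), add 'aa' as idx 6


Encoded: [(0, 'a'), (1, 'b'), (2, 'a'), (0, 'b'), (4, 'b'), (1, 'a')]


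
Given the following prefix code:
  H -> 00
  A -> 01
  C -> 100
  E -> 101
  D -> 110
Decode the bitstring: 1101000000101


Decoding step by step:
Bits 110 -> D
Bits 100 -> C
Bits 00 -> H
Bits 00 -> H
Bits 101 -> E


Decoded message: DCHHE


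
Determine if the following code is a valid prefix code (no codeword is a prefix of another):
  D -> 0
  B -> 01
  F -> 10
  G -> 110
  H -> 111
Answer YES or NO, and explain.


Checking each pair (does one codeword prefix another?):
  D='0' vs B='01': prefix -- VIOLATION

NO -- this is NOT a valid prefix code. D (0) is a prefix of B (01).


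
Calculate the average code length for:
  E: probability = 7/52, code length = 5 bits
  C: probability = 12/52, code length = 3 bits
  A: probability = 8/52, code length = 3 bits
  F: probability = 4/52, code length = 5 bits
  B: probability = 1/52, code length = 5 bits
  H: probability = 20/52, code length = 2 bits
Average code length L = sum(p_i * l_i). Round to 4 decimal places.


Weighted contributions p_i * l_i:
  E: (7/52) * 5 = 35/52
  C: (12/52) * 3 = 36/52
  A: (8/52) * 3 = 24/52
  F: (4/52) * 5 = 20/52
  B: (1/52) * 5 = 5/52
  H: (20/52) * 2 = 40/52
Sum = (35 + 36 + 24 + 20 + 5 + 40)/52 = 160/52

L = 160/52 = 3.0769 bits/symbol


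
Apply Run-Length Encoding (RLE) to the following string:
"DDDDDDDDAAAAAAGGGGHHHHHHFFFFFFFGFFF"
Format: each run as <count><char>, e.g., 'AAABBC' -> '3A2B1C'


Scanning runs left to right:
  i=0: run of 'D' x 8 -> '8D'
  i=8: run of 'A' x 6 -> '6A'
  i=14: run of 'G' x 4 -> '4G'
  i=18: run of 'H' x 6 -> '6H'
  i=24: run of 'F' x 7 -> '7F'
  i=31: run of 'G' x 1 -> '1G'
  i=32: run of 'F' x 3 -> '3F'

RLE = 8D6A4G6H7F1G3F


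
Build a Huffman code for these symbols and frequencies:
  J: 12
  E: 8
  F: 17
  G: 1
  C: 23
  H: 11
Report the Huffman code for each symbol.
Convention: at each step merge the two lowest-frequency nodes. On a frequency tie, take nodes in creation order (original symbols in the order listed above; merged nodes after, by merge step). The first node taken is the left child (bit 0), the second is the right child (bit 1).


Huffman tree construction:
Step 1: Merge G(1) + E(8) = 9
Step 2: Merge (G+E)(9) + H(11) = 20
Step 3: Merge J(12) + F(17) = 29
Step 4: Merge ((G+E)+H)(20) + C(23) = 43
Step 5: Merge (J+F)(29) + (((G+E)+H)+C)(43) = 72
Read each symbol's code off the tree from the root (left child = 0, right child = 1).

Codes:
  J: 00 (length 2)
  E: 1001 (length 4)
  F: 01 (length 2)
  G: 1000 (length 4)
  C: 11 (length 2)
  H: 101 (length 3)
Average code length: 173/72 = 2.4028 bits/symbol


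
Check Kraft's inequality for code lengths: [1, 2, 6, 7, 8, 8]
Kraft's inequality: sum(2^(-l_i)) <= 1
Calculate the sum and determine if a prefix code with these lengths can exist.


Sum = 2^(-1) + 2^(-2) + 2^(-6) + 2^(-7) + 2^(-8) + 2^(-8)
    = 0.5 + 0.25 + 0.015625 + 0.0078125 + 0.00390625 + 0.00390625
    = 200/256 = 0.78125
Since 0.78125 <= 1, Kraft's inequality IS satisfied.
A prefix code with these lengths CAN exist.

Kraft sum = 0.78125. Satisfied.


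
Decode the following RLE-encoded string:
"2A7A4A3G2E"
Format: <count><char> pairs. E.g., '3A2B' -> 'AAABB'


Expanding each <count><char> pair:
  2A -> 'AA'
  7A -> 'AAAAAAA'
  4A -> 'AAAA'
  3G -> 'GGG'
  2E -> 'EE'

Decoded = AAAAAAAAAAAAAGGGEE


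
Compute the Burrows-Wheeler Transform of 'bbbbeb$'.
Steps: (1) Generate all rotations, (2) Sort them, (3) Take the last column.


Rotations (sorted):
  0: $bbbbeb -> last char: b
  1: b$bbbbe -> last char: e
  2: bbbbeb$ -> last char: $
  3: bbbeb$b -> last char: b
  4: bbeb$bb -> last char: b
  5: beb$bbb -> last char: b
  6: eb$bbbb -> last char: b


BWT = be$bbbb


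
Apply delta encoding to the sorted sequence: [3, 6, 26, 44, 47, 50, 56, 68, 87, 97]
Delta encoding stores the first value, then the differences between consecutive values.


First value: 3
Deltas:
  6 - 3 = 3
  26 - 6 = 20
  44 - 26 = 18
  47 - 44 = 3
  50 - 47 = 3
  56 - 50 = 6
  68 - 56 = 12
  87 - 68 = 19
  97 - 87 = 10


Delta encoded: [3, 3, 20, 18, 3, 3, 6, 12, 19, 10]


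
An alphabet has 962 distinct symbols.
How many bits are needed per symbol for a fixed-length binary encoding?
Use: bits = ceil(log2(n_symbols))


log2(962) = 9.9099
Bracket: 2^9 = 512 < 962 <= 2^10 = 1024
So ceil(log2(962)) = 10

bits = ceil(log2(962)) = ceil(9.9099) = 10 bits


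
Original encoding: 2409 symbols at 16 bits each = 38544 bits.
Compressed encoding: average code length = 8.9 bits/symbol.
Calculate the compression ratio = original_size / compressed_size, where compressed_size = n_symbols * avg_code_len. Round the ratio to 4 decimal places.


original_size = n_symbols * orig_bits = 2409 * 16 = 38544 bits
compressed_size = n_symbols * avg_code_len = 2409 * 8.9 = 21440.1 bits
ratio = original_size / compressed_size = 38544 / 21440.1 = 1.7978

Compression ratio = 1.7978


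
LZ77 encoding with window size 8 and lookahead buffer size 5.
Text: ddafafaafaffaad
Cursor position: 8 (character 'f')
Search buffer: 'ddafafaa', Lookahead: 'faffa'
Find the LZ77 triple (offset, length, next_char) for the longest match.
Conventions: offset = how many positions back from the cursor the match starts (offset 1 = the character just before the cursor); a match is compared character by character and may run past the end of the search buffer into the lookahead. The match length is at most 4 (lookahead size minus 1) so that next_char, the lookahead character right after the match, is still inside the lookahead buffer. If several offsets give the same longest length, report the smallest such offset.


Try each offset into the search buffer:
  offset=1 (pos 7, char 'a'): match length 0
  offset=2 (pos 6, char 'a'): match length 0
  offset=3 (pos 5, char 'f'): match length 2
  offset=4 (pos 4, char 'a'): match length 0
  offset=5 (pos 3, char 'f'): match length 3
  offset=6 (pos 2, char 'a'): match length 0
  offset=7 (pos 1, char 'd'): match length 0
  offset=8 (pos 0, char 'd'): match length 0
Longest match has length 3 at offset 5.
next_char = character at position 8 + 3 = 11 -> 'f'

Best match: offset=5, length=3 (matching 'faf' starting at position 3)
LZ77 triple: (5, 3, 'f')


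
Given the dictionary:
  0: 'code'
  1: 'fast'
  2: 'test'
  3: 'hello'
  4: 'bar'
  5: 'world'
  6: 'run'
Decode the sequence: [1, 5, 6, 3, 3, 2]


Look up each index in the dictionary:
  1 -> 'fast'
  5 -> 'world'
  6 -> 'run'
  3 -> 'hello'
  3 -> 'hello'
  2 -> 'test'

Decoded: "fast world run hello hello test"


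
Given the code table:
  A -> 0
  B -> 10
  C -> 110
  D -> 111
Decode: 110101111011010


Decoding:
110 -> C
10 -> B
111 -> D
10 -> B
110 -> C
10 -> B


Result: CBDBCB


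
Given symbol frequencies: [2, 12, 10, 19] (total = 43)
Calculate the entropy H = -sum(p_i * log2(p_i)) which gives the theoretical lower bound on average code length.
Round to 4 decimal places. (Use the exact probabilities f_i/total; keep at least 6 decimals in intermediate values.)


Per-symbol terms -p_i * log2(p_i) with p_i = f_i/43:
  p = 2/43 = 0.046512: log2(p) = -4.426265, -p*log2(p) = 0.205873
  p = 12/43 = 0.279070: log2(p) = -1.841302, -p*log2(p) = 0.513852
  p = 10/43 = 0.232558: log2(p) = -2.104337, -p*log2(p) = 0.489381
  p = 19/43 = 0.441860: log2(p) = -1.178337, -p*log2(p) = 0.520661
H = 0.205873 + 0.513852 + 0.489381 + 0.520661 = 1.729767

H = 1.7298 bits/symbol


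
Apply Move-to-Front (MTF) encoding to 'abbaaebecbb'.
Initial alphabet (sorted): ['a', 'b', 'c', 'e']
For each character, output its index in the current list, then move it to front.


MTF encoding:
'a': index 0 in ['a', 'b', 'c', 'e'] -> ['a', 'b', 'c', 'e']
'b': index 1 in ['a', 'b', 'c', 'e'] -> ['b', 'a', 'c', 'e']
'b': index 0 in ['b', 'a', 'c', 'e'] -> ['b', 'a', 'c', 'e']
'a': index 1 in ['b', 'a', 'c', 'e'] -> ['a', 'b', 'c', 'e']
'a': index 0 in ['a', 'b', 'c', 'e'] -> ['a', 'b', 'c', 'e']
'e': index 3 in ['a', 'b', 'c', 'e'] -> ['e', 'a', 'b', 'c']
'b': index 2 in ['e', 'a', 'b', 'c'] -> ['b', 'e', 'a', 'c']
'e': index 1 in ['b', 'e', 'a', 'c'] -> ['e', 'b', 'a', 'c']
'c': index 3 in ['e', 'b', 'a', 'c'] -> ['c', 'e', 'b', 'a']
'b': index 2 in ['c', 'e', 'b', 'a'] -> ['b', 'c', 'e', 'a']
'b': index 0 in ['b', 'c', 'e', 'a'] -> ['b', 'c', 'e', 'a']


Output: [0, 1, 0, 1, 0, 3, 2, 1, 3, 2, 0]


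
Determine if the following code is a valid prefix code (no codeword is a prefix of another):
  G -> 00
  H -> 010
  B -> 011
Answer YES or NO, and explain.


Checking each pair (does one codeword prefix another?):
  G='00' vs H='010': no prefix
  G='00' vs B='011': no prefix
  H='010' vs G='00': no prefix
  H='010' vs B='011': no prefix
  B='011' vs G='00': no prefix
  B='011' vs H='010': no prefix
No violation found over all pairs.

YES -- this is a valid prefix code. No codeword is a prefix of any other codeword.


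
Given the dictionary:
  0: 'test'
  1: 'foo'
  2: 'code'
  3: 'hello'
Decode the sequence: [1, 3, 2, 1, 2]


Look up each index in the dictionary:
  1 -> 'foo'
  3 -> 'hello'
  2 -> 'code'
  1 -> 'foo'
  2 -> 'code'

Decoded: "foo hello code foo code"


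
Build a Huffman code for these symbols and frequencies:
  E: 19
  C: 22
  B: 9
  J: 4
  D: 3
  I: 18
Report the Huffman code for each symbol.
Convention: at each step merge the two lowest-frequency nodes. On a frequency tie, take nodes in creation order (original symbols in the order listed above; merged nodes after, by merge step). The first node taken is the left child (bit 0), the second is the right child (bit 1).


Huffman tree construction:
Step 1: Merge D(3) + J(4) = 7
Step 2: Merge (D+J)(7) + B(9) = 16
Step 3: Merge ((D+J)+B)(16) + I(18) = 34
Step 4: Merge E(19) + C(22) = 41
Step 5: Merge (((D+J)+B)+I)(34) + (E+C)(41) = 75
Read each symbol's code off the tree from the root (left child = 0, right child = 1).

Codes:
  E: 10 (length 2)
  C: 11 (length 2)
  B: 001 (length 3)
  J: 0001 (length 4)
  D: 0000 (length 4)
  I: 01 (length 2)
Average code length: 173/75 = 2.3067 bits/symbol


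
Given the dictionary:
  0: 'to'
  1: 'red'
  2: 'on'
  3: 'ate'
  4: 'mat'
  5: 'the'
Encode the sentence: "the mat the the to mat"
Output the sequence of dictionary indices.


Look up each word in the dictionary:
  'the' -> 5
  'mat' -> 4
  'the' -> 5
  'the' -> 5
  'to' -> 0
  'mat' -> 4

Encoded: [5, 4, 5, 5, 0, 4]


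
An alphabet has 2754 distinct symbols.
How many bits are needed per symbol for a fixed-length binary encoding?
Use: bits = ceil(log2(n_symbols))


log2(2754) = 11.4273
Bracket: 2^11 = 2048 < 2754 <= 2^12 = 4096
So ceil(log2(2754)) = 12

bits = ceil(log2(2754)) = ceil(11.4273) = 12 bits


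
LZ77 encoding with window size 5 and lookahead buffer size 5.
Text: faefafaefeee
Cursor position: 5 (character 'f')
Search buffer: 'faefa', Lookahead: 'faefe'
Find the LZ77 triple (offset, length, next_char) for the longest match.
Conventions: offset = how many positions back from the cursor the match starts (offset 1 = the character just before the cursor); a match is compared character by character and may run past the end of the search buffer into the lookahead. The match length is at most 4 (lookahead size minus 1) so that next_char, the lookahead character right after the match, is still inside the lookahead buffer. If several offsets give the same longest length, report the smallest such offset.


Try each offset into the search buffer:
  offset=1 (pos 4, char 'a'): match length 0
  offset=2 (pos 3, char 'f'): match length 2
  offset=3 (pos 2, char 'e'): match length 0
  offset=4 (pos 1, char 'a'): match length 0
  offset=5 (pos 0, char 'f'): match length 4
Longest match has length 4 at offset 5.
next_char = character at position 5 + 4 = 9 -> 'e'

Best match: offset=5, length=4 (matching 'faef' starting at position 0)
LZ77 triple: (5, 4, 'e')


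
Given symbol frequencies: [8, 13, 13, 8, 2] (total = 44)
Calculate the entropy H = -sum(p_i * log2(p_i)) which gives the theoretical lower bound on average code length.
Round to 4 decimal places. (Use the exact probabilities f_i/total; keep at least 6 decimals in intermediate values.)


Per-symbol terms -p_i * log2(p_i) with p_i = f_i/44:
  p = 8/44 = 0.181818: log2(p) = -2.459432, -p*log2(p) = 0.447169
  p = 13/44 = 0.295455: log2(p) = -1.758992, -p*log2(p) = 0.519702
  p = 13/44 = 0.295455: log2(p) = -1.758992, -p*log2(p) = 0.519702
  p = 8/44 = 0.181818: log2(p) = -2.459432, -p*log2(p) = 0.447169
  p = 2/44 = 0.045455: log2(p) = -4.459432, -p*log2(p) = 0.202701
H = 0.447169 + 0.519702 + 0.519702 + 0.447169 + 0.202701 = 2.136443

H = 2.1364 bits/symbol


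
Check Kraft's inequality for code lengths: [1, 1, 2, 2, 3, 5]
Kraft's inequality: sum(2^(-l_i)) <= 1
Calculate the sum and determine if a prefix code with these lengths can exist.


Sum = 2^(-1) + 2^(-1) + 2^(-2) + 2^(-2) + 2^(-3) + 2^(-5)
    = 0.5 + 0.5 + 0.25 + 0.25 + 0.125 + 0.03125
    = 53/32 = 1.65625
Since 1.65625 > 1, Kraft's inequality is NOT satisfied.
A prefix code with these lengths CANNOT exist.

Kraft sum = 1.65625. Not satisfied.


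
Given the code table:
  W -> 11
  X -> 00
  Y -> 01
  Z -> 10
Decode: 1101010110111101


Decoding:
11 -> W
01 -> Y
01 -> Y
01 -> Y
10 -> Z
11 -> W
11 -> W
01 -> Y


Result: WYYYZWWY


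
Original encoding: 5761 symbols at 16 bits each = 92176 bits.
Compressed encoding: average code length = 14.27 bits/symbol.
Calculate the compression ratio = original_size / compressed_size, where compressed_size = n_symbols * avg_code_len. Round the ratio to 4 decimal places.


original_size = n_symbols * orig_bits = 5761 * 16 = 92176 bits
compressed_size = n_symbols * avg_code_len = 5761 * 14.27 = 82209.47 bits
ratio = original_size / compressed_size = 92176 / 82209.47 = 1.1212

Compression ratio = 1.1212


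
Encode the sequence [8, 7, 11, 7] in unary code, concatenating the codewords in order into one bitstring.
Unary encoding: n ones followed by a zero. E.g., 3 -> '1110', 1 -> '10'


Encode each number as n ones followed by a terminating 0:
  8 -> 111111110 (9 bits)
  7 -> 11111110 (8 bits)
  11 -> 111111111110 (12 bits)
  7 -> 11111110 (8 bits)
Total length = 9 + 8 + 12 + 8 = 37 bits.

Unary([8, 7, 11, 7]) = 1111111101111111011111111111011111110 (37 bits)


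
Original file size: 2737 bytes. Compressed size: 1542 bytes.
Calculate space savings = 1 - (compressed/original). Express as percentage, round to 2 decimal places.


ratio = compressed/original = 1542/2737 = 0.563391
savings = 1 - ratio = 1 - 0.563391 = 0.436609
as a percentage: 0.436609 * 100 = 43.66%

Space savings = 1 - 1542/2737 = 43.66%


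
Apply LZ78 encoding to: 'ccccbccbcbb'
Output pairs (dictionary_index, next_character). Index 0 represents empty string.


LZ78 encoding steps:
Dictionary: {0: ''}
Step 1: w='' (idx 0), next='c' -> output (0, 'c'), add 'c' as idx 1
Step 2: w='c' (idx 1), next='c' -> output (1, 'c'), add 'cc' as idx 2
Step 3: w='c' (idx 1), next='b' -> output (1, 'b'), add 'cb' as idx 3
Step 4: w='cc' (idx 2), next='b' -> output (2, 'b'), add 'ccb' as idx 4
Step 5: w='cb' (idx 3), next='b' -> output (3, 'b'), add 'cbb' as idx 5


Encoded: [(0, 'c'), (1, 'c'), (1, 'b'), (2, 'b'), (3, 'b')]


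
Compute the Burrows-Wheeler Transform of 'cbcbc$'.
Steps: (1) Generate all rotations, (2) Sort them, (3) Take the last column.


Rotations (sorted):
  0: $cbcbc -> last char: c
  1: bc$cbc -> last char: c
  2: bcbc$c -> last char: c
  3: c$cbcb -> last char: b
  4: cbc$cb -> last char: b
  5: cbcbc$ -> last char: $


BWT = cccbb$


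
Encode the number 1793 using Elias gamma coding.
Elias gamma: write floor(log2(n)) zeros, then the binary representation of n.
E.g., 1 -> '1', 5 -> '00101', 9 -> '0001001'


num_bits = floor(log2(1793)) + 1 = 11
leading_zeros = num_bits - 1 = 10
binary(1793) = 11100000001

Elias gamma(1793) = '0000000000' + '11100000001' = 000000000011100000001 (21 bits)


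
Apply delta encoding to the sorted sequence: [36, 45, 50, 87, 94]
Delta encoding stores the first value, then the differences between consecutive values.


First value: 36
Deltas:
  45 - 36 = 9
  50 - 45 = 5
  87 - 50 = 37
  94 - 87 = 7


Delta encoded: [36, 9, 5, 37, 7]


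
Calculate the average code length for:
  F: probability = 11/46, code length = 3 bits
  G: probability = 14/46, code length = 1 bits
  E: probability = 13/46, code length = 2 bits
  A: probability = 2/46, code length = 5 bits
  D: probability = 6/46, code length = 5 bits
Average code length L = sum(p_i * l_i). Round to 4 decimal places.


Weighted contributions p_i * l_i:
  F: (11/46) * 3 = 33/46
  G: (14/46) * 1 = 14/46
  E: (13/46) * 2 = 26/46
  A: (2/46) * 5 = 10/46
  D: (6/46) * 5 = 30/46
Sum = (33 + 14 + 26 + 10 + 30)/46 = 113/46

L = 113/46 = 2.4565 bits/symbol


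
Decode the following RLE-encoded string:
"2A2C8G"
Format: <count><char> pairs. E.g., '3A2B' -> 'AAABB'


Expanding each <count><char> pair:
  2A -> 'AA'
  2C -> 'CC'
  8G -> 'GGGGGGGG'

Decoded = AACCGGGGGGGG


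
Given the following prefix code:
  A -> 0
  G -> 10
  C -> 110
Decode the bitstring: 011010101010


Decoding step by step:
Bits 0 -> A
Bits 110 -> C
Bits 10 -> G
Bits 10 -> G
Bits 10 -> G
Bits 10 -> G


Decoded message: ACGGGG


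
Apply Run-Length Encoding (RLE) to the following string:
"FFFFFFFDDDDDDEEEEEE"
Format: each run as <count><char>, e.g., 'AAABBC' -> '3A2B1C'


Scanning runs left to right:
  i=0: run of 'F' x 7 -> '7F'
  i=7: run of 'D' x 6 -> '6D'
  i=13: run of 'E' x 6 -> '6E'

RLE = 7F6D6E


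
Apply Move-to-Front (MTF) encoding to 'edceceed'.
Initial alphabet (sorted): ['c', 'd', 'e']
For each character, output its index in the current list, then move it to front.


MTF encoding:
'e': index 2 in ['c', 'd', 'e'] -> ['e', 'c', 'd']
'd': index 2 in ['e', 'c', 'd'] -> ['d', 'e', 'c']
'c': index 2 in ['d', 'e', 'c'] -> ['c', 'd', 'e']
'e': index 2 in ['c', 'd', 'e'] -> ['e', 'c', 'd']
'c': index 1 in ['e', 'c', 'd'] -> ['c', 'e', 'd']
'e': index 1 in ['c', 'e', 'd'] -> ['e', 'c', 'd']
'e': index 0 in ['e', 'c', 'd'] -> ['e', 'c', 'd']
'd': index 2 in ['e', 'c', 'd'] -> ['d', 'e', 'c']


Output: [2, 2, 2, 2, 1, 1, 0, 2]


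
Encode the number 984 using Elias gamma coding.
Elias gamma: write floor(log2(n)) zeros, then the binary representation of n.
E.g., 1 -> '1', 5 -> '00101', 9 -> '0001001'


num_bits = floor(log2(984)) + 1 = 10
leading_zeros = num_bits - 1 = 9
binary(984) = 1111011000

Elias gamma(984) = '000000000' + '1111011000' = 0000000001111011000 (19 bits)


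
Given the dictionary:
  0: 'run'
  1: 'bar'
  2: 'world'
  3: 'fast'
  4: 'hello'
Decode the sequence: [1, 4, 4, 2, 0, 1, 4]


Look up each index in the dictionary:
  1 -> 'bar'
  4 -> 'hello'
  4 -> 'hello'
  2 -> 'world'
  0 -> 'run'
  1 -> 'bar'
  4 -> 'hello'

Decoded: "bar hello hello world run bar hello"


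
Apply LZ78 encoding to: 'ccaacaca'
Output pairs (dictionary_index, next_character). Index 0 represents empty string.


LZ78 encoding steps:
Dictionary: {0: ''}
Step 1: w='' (idx 0), next='c' -> output (0, 'c'), add 'c' as idx 1
Step 2: w='c' (idx 1), next='a' -> output (1, 'a'), add 'ca' as idx 2
Step 3: w='' (idx 0), next='a' -> output (0, 'a'), add 'a' as idx 3
Step 4: w='ca' (idx 2), next='c' -> output (2, 'c'), add 'cac' as idx 4
Step 5: w='a' (idx 3), end of input -> output (3, '')


Encoded: [(0, 'c'), (1, 'a'), (0, 'a'), (2, 'c'), (3, '')]


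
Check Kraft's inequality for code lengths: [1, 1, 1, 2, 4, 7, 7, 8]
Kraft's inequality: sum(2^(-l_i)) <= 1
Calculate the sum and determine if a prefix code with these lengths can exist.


Sum = 2^(-1) + 2^(-1) + 2^(-1) + 2^(-2) + 2^(-4) + 2^(-7) + 2^(-7) + 2^(-8)
    = 0.5 + 0.5 + 0.5 + 0.25 + 0.0625 + 0.0078125 + 0.0078125 + 0.00390625
    = 469/256 = 1.83203125
Since 1.83203125 > 1, Kraft's inequality is NOT satisfied.
A prefix code with these lengths CANNOT exist.

Kraft sum = 1.83203125. Not satisfied.


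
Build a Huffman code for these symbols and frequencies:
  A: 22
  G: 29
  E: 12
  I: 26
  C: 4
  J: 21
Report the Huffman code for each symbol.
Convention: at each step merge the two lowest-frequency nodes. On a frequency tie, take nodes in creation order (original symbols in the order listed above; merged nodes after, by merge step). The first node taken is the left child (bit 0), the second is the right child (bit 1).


Huffman tree construction:
Step 1: Merge C(4) + E(12) = 16
Step 2: Merge (C+E)(16) + J(21) = 37
Step 3: Merge A(22) + I(26) = 48
Step 4: Merge G(29) + ((C+E)+J)(37) = 66
Step 5: Merge (A+I)(48) + (G+((C+E)+J))(66) = 114
Read each symbol's code off the tree from the root (left child = 0, right child = 1).

Codes:
  A: 00 (length 2)
  G: 10 (length 2)
  E: 1101 (length 4)
  I: 01 (length 2)
  C: 1100 (length 4)
  J: 111 (length 3)
Average code length: 281/114 = 2.4649 bits/symbol


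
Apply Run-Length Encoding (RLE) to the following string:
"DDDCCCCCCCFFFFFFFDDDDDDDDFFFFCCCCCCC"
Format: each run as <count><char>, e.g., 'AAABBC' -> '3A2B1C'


Scanning runs left to right:
  i=0: run of 'D' x 3 -> '3D'
  i=3: run of 'C' x 7 -> '7C'
  i=10: run of 'F' x 7 -> '7F'
  i=17: run of 'D' x 8 -> '8D'
  i=25: run of 'F' x 4 -> '4F'
  i=29: run of 'C' x 7 -> '7C'

RLE = 3D7C7F8D4F7C


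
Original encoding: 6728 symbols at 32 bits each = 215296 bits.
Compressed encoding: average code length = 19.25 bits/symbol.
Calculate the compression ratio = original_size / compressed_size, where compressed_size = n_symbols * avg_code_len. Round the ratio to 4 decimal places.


original_size = n_symbols * orig_bits = 6728 * 32 = 215296 bits
compressed_size = n_symbols * avg_code_len = 6728 * 19.25 = 129514.0 bits
ratio = original_size / compressed_size = 215296 / 129514.0 = 1.6623

Compression ratio = 1.6623


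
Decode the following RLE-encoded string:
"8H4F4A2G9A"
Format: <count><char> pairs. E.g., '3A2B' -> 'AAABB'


Expanding each <count><char> pair:
  8H -> 'HHHHHHHH'
  4F -> 'FFFF'
  4A -> 'AAAA'
  2G -> 'GG'
  9A -> 'AAAAAAAAA'

Decoded = HHHHHHHHFFFFAAAAGGAAAAAAAAA


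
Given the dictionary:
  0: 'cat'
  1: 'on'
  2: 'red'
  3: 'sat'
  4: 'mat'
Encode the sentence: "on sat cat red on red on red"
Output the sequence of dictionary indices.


Look up each word in the dictionary:
  'on' -> 1
  'sat' -> 3
  'cat' -> 0
  'red' -> 2
  'on' -> 1
  'red' -> 2
  'on' -> 1
  'red' -> 2

Encoded: [1, 3, 0, 2, 1, 2, 1, 2]


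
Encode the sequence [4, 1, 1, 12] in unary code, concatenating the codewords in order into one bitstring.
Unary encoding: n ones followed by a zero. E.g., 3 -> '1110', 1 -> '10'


Encode each number as n ones followed by a terminating 0:
  4 -> 11110 (5 bits)
  1 -> 10 (2 bits)
  1 -> 10 (2 bits)
  12 -> 1111111111110 (13 bits)
Total length = 5 + 2 + 2 + 13 = 22 bits.

Unary([4, 1, 1, 12]) = 1111010101111111111110 (22 bits)


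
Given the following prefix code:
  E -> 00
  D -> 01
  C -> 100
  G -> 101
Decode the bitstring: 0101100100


Decoding step by step:
Bits 01 -> D
Bits 01 -> D
Bits 100 -> C
Bits 100 -> C


Decoded message: DDCC


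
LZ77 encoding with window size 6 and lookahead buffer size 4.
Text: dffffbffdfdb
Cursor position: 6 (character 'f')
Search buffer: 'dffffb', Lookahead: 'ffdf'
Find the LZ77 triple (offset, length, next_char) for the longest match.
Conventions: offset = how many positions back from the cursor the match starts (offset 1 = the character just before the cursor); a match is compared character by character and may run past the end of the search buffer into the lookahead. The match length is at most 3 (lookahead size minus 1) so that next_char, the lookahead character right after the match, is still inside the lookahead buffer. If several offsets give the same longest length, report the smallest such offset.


Try each offset into the search buffer:
  offset=1 (pos 5, char 'b'): match length 0
  offset=2 (pos 4, char 'f'): match length 1
  offset=3 (pos 3, char 'f'): match length 2
  offset=4 (pos 2, char 'f'): match length 2
  offset=5 (pos 1, char 'f'): match length 2
  offset=6 (pos 0, char 'd'): match length 0
Longest match has length 2, found at offsets 3, 4, 5; take the smallest, offset 3.
next_char = character at position 6 + 2 = 8 -> 'd'

Best match: offset=3, length=2 (matching 'ff' starting at position 3)
LZ77 triple: (3, 2, 'd')


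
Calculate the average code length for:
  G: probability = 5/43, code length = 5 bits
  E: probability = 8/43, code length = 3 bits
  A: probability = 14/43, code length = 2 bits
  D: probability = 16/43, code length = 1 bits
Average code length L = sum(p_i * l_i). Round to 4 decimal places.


Weighted contributions p_i * l_i:
  G: (5/43) * 5 = 25/43
  E: (8/43) * 3 = 24/43
  A: (14/43) * 2 = 28/43
  D: (16/43) * 1 = 16/43
Sum = (25 + 24 + 28 + 16)/43 = 93/43

L = 93/43 = 2.1628 bits/symbol


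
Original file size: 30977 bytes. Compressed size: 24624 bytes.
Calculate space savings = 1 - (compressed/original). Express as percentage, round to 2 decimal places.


ratio = compressed/original = 24624/30977 = 0.794912
savings = 1 - ratio = 1 - 0.794912 = 0.205088
as a percentage: 0.205088 * 100 = 20.51%

Space savings = 1 - 24624/30977 = 20.51%


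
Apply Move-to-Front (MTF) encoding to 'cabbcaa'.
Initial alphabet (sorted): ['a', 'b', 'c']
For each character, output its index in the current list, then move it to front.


MTF encoding:
'c': index 2 in ['a', 'b', 'c'] -> ['c', 'a', 'b']
'a': index 1 in ['c', 'a', 'b'] -> ['a', 'c', 'b']
'b': index 2 in ['a', 'c', 'b'] -> ['b', 'a', 'c']
'b': index 0 in ['b', 'a', 'c'] -> ['b', 'a', 'c']
'c': index 2 in ['b', 'a', 'c'] -> ['c', 'b', 'a']
'a': index 2 in ['c', 'b', 'a'] -> ['a', 'c', 'b']
'a': index 0 in ['a', 'c', 'b'] -> ['a', 'c', 'b']


Output: [2, 1, 2, 0, 2, 2, 0]


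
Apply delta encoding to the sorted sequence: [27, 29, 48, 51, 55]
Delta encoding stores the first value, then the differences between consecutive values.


First value: 27
Deltas:
  29 - 27 = 2
  48 - 29 = 19
  51 - 48 = 3
  55 - 51 = 4


Delta encoded: [27, 2, 19, 3, 4]


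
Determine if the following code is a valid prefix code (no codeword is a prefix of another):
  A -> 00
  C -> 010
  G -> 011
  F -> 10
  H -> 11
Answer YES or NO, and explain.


Checking each pair (does one codeword prefix another?):
  A='00' vs C='010': no prefix
  A='00' vs G='011': no prefix
  A='00' vs F='10': no prefix
  A='00' vs H='11': no prefix
  C='010' vs A='00': no prefix
  C='010' vs G='011': no prefix
  C='010' vs F='10': no prefix
  C='010' vs H='11': no prefix
  G='011' vs A='00': no prefix
  G='011' vs C='010': no prefix
  G='011' vs F='10': no prefix
  G='011' vs H='11': no prefix
  F='10' vs A='00': no prefix
  F='10' vs C='010': no prefix
  F='10' vs G='011': no prefix
  F='10' vs H='11': no prefix
  H='11' vs A='00': no prefix
  H='11' vs C='010': no prefix
  H='11' vs G='011': no prefix
  H='11' vs F='10': no prefix
No violation found over all pairs.

YES -- this is a valid prefix code. No codeword is a prefix of any other codeword.


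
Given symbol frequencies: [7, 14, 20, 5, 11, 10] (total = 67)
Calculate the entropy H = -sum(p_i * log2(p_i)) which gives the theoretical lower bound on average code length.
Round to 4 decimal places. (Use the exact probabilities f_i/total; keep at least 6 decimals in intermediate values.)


Per-symbol terms -p_i * log2(p_i) with p_i = f_i/67:
  p = 7/67 = 0.104478: log2(p) = -3.258734, -p*log2(p) = 0.340465
  p = 14/67 = 0.208955: log2(p) = -2.258734, -p*log2(p) = 0.471974
  p = 20/67 = 0.298507: log2(p) = -1.744161, -p*log2(p) = 0.520645
  p = 5/67 = 0.074627: log2(p) = -3.744161, -p*log2(p) = 0.279415
  p = 11/67 = 0.164179: log2(p) = -2.606658, -p*log2(p) = 0.427959
  p = 10/67 = 0.149254: log2(p) = -2.744161, -p*log2(p) = 0.409576
H = 0.340465 + 0.471974 + 0.520645 + 0.279415 + 0.427959 + 0.409576 = 2.450034

H = 2.45 bits/symbol


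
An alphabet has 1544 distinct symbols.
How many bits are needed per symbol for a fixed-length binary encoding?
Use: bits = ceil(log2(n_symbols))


log2(1544) = 10.5925
Bracket: 2^10 = 1024 < 1544 <= 2^11 = 2048
So ceil(log2(1544)) = 11

bits = ceil(log2(1544)) = ceil(10.5925) = 11 bits


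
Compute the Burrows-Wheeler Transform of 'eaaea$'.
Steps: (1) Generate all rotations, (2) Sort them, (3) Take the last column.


Rotations (sorted):
  0: $eaaea -> last char: a
  1: a$eaae -> last char: e
  2: aaea$e -> last char: e
  3: aea$ea -> last char: a
  4: ea$eaa -> last char: a
  5: eaaea$ -> last char: $


BWT = aeeaa$


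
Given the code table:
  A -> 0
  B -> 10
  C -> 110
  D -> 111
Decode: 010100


Decoding:
0 -> A
10 -> B
10 -> B
0 -> A


Result: ABBA


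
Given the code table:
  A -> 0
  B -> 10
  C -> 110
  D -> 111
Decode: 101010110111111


Decoding:
10 -> B
10 -> B
10 -> B
110 -> C
111 -> D
111 -> D


Result: BBBCDD


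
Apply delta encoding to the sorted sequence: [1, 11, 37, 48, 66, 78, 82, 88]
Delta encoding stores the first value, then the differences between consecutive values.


First value: 1
Deltas:
  11 - 1 = 10
  37 - 11 = 26
  48 - 37 = 11
  66 - 48 = 18
  78 - 66 = 12
  82 - 78 = 4
  88 - 82 = 6


Delta encoded: [1, 10, 26, 11, 18, 12, 4, 6]


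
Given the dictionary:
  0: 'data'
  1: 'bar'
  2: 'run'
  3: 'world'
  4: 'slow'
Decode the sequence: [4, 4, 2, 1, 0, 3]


Look up each index in the dictionary:
  4 -> 'slow'
  4 -> 'slow'
  2 -> 'run'
  1 -> 'bar'
  0 -> 'data'
  3 -> 'world'

Decoded: "slow slow run bar data world"


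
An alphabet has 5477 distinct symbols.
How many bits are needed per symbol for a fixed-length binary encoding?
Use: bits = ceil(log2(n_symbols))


log2(5477) = 12.4192
Bracket: 2^12 = 4096 < 5477 <= 2^13 = 8192
So ceil(log2(5477)) = 13

bits = ceil(log2(5477)) = ceil(12.4192) = 13 bits


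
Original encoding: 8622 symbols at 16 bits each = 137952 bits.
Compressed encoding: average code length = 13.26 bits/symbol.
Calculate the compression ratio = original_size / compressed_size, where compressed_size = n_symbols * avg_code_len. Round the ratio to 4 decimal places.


original_size = n_symbols * orig_bits = 8622 * 16 = 137952 bits
compressed_size = n_symbols * avg_code_len = 8622 * 13.26 = 114327.72 bits
ratio = original_size / compressed_size = 137952 / 114327.72 = 1.2066

Compression ratio = 1.2066


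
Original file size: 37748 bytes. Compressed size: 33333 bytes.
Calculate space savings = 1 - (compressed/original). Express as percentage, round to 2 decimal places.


ratio = compressed/original = 33333/37748 = 0.88304
savings = 1 - ratio = 1 - 0.88304 = 0.11696
as a percentage: 0.11696 * 100 = 11.7%

Space savings = 1 - 33333/37748 = 11.7%
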